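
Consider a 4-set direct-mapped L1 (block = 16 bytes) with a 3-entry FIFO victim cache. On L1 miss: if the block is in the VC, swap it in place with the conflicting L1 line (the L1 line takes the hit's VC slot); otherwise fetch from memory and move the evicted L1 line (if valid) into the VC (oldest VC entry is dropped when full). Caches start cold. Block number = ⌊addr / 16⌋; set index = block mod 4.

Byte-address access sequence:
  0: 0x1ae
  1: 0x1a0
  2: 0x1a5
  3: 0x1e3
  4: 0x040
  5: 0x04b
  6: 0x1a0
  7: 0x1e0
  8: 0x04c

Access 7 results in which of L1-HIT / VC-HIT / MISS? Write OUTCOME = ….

OUTCOME = VC-HIT

0: 0x1ae (blk 26, set 2) → MISS  vc=[]
1: 0x1a0 (blk 26, set 2) → L1-HIT  vc=[]
2: 0x1a5 (blk 26, set 2) → L1-HIT  vc=[]
3: 0x1e3 (blk 30, set 2) → MISS  vc=[26]
4: 0x40 (blk 4, set 0) → MISS  vc=[26]
5: 0x4b (blk 4, set 0) → L1-HIT  vc=[26]
6: 0x1a0 (blk 26, set 2) → VC-HIT  vc=[30]
7: 0x1e0 (blk 30, set 2) → VC-HIT  vc=[26]
8: 0x4c (blk 4, set 0) → L1-HIT  vc=[26]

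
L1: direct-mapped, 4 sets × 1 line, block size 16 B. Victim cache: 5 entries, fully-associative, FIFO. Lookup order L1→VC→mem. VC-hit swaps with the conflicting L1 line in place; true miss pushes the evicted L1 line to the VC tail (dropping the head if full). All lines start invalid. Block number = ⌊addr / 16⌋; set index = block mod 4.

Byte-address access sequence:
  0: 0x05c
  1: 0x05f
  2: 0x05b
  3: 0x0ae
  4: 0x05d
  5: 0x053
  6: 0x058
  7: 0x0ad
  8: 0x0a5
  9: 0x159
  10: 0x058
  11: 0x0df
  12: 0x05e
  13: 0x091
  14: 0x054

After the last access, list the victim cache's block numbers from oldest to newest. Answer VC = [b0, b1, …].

VC = [21, 13, 9]

#0 0x5c→b5/s1 MISS; vc=[]
#1 0x5f→b5/s1 L1-HIT; vc=[]
#2 0x5b→b5/s1 L1-HIT; vc=[]
#3 0xae→b10/s2 MISS; vc=[]
#4 0x5d→b5/s1 L1-HIT; vc=[]
#5 0x53→b5/s1 L1-HIT; vc=[]
#6 0x58→b5/s1 L1-HIT; vc=[]
#7 0xad→b10/s2 L1-HIT; vc=[]
#8 0xa5→b10/s2 L1-HIT; vc=[]
#9 0x159→b21/s1 MISS; vc=[5]
#10 0x58→b5/s1 VC-HIT; vc=[21]
#11 0xdf→b13/s1 MISS; vc=[21,5]
#12 0x5e→b5/s1 VC-HIT; vc=[21,13]
#13 0x91→b9/s1 MISS; vc=[21,13,5]
#14 0x54→b5/s1 VC-HIT; vc=[21,13,9]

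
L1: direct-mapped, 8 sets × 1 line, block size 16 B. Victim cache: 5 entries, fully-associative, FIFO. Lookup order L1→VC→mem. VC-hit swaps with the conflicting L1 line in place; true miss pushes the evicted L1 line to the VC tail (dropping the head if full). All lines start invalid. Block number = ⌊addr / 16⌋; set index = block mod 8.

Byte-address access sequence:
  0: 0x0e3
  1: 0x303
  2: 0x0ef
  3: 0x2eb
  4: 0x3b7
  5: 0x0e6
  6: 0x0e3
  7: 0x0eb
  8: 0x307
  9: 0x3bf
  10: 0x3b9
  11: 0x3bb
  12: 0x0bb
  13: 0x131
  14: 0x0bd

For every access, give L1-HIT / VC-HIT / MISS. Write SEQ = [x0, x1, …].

SEQ = [MISS, MISS, L1-HIT, MISS, MISS, VC-HIT, L1-HIT, L1-HIT, L1-HIT, L1-HIT, L1-HIT, L1-HIT, MISS, MISS, VC-HIT]

0: 0xe3 (blk 14, set 6) → MISS  vc=[]
1: 0x303 (blk 48, set 0) → MISS  vc=[]
2: 0xef (blk 14, set 6) → L1-HIT  vc=[]
3: 0x2eb (blk 46, set 6) → MISS  vc=[14]
4: 0x3b7 (blk 59, set 3) → MISS  vc=[14]
5: 0xe6 (blk 14, set 6) → VC-HIT  vc=[46]
6: 0xe3 (blk 14, set 6) → L1-HIT  vc=[46]
7: 0xeb (blk 14, set 6) → L1-HIT  vc=[46]
8: 0x307 (blk 48, set 0) → L1-HIT  vc=[46]
9: 0x3bf (blk 59, set 3) → L1-HIT  vc=[46]
10: 0x3b9 (blk 59, set 3) → L1-HIT  vc=[46]
11: 0x3bb (blk 59, set 3) → L1-HIT  vc=[46]
12: 0xbb (blk 11, set 3) → MISS  vc=[46, 59]
13: 0x131 (blk 19, set 3) → MISS  vc=[46, 59, 11]
14: 0xbd (blk 11, set 3) → VC-HIT  vc=[46, 59, 19]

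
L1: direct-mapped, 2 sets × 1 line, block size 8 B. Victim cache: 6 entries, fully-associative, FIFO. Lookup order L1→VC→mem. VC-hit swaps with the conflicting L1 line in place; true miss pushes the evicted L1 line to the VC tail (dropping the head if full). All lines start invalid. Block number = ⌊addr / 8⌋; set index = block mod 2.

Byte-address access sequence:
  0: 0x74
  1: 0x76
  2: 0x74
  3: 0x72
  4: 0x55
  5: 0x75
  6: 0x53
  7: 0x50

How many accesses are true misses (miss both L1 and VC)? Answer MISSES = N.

#0 0x74→b14/s0 MISS; vc=[]
#1 0x76→b14/s0 L1-HIT; vc=[]
#2 0x74→b14/s0 L1-HIT; vc=[]
#3 0x72→b14/s0 L1-HIT; vc=[]
#4 0x55→b10/s0 MISS; vc=[14]
#5 0x75→b14/s0 VC-HIT; vc=[10]
#6 0x53→b10/s0 VC-HIT; vc=[14]
#7 0x50→b10/s0 L1-HIT; vc=[14]

MISSES = 2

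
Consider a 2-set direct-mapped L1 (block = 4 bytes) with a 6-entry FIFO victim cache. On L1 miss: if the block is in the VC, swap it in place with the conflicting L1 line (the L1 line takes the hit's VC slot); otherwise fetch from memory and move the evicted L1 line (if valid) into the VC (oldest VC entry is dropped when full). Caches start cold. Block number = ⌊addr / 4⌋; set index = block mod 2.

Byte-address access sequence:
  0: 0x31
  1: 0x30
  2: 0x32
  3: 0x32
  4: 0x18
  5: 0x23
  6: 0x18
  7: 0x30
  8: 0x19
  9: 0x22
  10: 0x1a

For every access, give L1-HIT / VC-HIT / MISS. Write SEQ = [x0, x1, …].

0: 0x31 (blk 12, set 0) → MISS  vc=[]
1: 0x30 (blk 12, set 0) → L1-HIT  vc=[]
2: 0x32 (blk 12, set 0) → L1-HIT  vc=[]
3: 0x32 (blk 12, set 0) → L1-HIT  vc=[]
4: 0x18 (blk 6, set 0) → MISS  vc=[12]
5: 0x23 (blk 8, set 0) → MISS  vc=[12, 6]
6: 0x18 (blk 6, set 0) → VC-HIT  vc=[12, 8]
7: 0x30 (blk 12, set 0) → VC-HIT  vc=[6, 8]
8: 0x19 (blk 6, set 0) → VC-HIT  vc=[12, 8]
9: 0x22 (blk 8, set 0) → VC-HIT  vc=[12, 6]
10: 0x1a (blk 6, set 0) → VC-HIT  vc=[12, 8]

SEQ = [MISS, L1-HIT, L1-HIT, L1-HIT, MISS, MISS, VC-HIT, VC-HIT, VC-HIT, VC-HIT, VC-HIT]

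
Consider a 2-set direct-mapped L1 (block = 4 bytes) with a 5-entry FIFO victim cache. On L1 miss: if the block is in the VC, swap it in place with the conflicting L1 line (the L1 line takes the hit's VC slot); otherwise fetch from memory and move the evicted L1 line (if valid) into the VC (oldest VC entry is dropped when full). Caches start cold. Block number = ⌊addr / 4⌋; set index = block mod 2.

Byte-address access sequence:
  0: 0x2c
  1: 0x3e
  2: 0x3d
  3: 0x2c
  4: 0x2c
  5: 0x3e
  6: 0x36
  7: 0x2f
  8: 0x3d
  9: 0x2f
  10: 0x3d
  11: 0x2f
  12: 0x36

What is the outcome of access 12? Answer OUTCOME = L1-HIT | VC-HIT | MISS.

#0 0x2c→b11/s1 MISS; vc=[]
#1 0x3e→b15/s1 MISS; vc=[11]
#2 0x3d→b15/s1 L1-HIT; vc=[11]
#3 0x2c→b11/s1 VC-HIT; vc=[15]
#4 0x2c→b11/s1 L1-HIT; vc=[15]
#5 0x3e→b15/s1 VC-HIT; vc=[11]
#6 0x36→b13/s1 MISS; vc=[11,15]
#7 0x2f→b11/s1 VC-HIT; vc=[13,15]
#8 0x3d→b15/s1 VC-HIT; vc=[13,11]
#9 0x2f→b11/s1 VC-HIT; vc=[13,15]
#10 0x3d→b15/s1 VC-HIT; vc=[13,11]
#11 0x2f→b11/s1 VC-HIT; vc=[13,15]
#12 0x36→b13/s1 VC-HIT; vc=[11,15]

OUTCOME = VC-HIT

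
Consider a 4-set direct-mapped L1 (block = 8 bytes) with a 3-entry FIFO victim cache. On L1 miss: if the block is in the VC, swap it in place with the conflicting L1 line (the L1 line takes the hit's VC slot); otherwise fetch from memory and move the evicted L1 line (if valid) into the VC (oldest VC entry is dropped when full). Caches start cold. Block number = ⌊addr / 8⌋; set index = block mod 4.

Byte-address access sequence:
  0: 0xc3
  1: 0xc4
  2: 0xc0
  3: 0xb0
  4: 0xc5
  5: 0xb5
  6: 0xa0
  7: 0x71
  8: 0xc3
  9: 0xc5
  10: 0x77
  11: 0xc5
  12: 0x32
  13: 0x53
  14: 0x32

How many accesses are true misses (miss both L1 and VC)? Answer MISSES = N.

#0 0xc3→b24/s0 MISS; vc=[]
#1 0xc4→b24/s0 L1-HIT; vc=[]
#2 0xc0→b24/s0 L1-HIT; vc=[]
#3 0xb0→b22/s2 MISS; vc=[]
#4 0xc5→b24/s0 L1-HIT; vc=[]
#5 0xb5→b22/s2 L1-HIT; vc=[]
#6 0xa0→b20/s0 MISS; vc=[24]
#7 0x71→b14/s2 MISS; vc=[24,22]
#8 0xc3→b24/s0 VC-HIT; vc=[20,22]
#9 0xc5→b24/s0 L1-HIT; vc=[20,22]
#10 0x77→b14/s2 L1-HIT; vc=[20,22]
#11 0xc5→b24/s0 L1-HIT; vc=[20,22]
#12 0x32→b6/s2 MISS; vc=[20,22,14]
#13 0x53→b10/s2 MISS; vc=[22,14,6]
#14 0x32→b6/s2 VC-HIT; vc=[22,14,10]

MISSES = 6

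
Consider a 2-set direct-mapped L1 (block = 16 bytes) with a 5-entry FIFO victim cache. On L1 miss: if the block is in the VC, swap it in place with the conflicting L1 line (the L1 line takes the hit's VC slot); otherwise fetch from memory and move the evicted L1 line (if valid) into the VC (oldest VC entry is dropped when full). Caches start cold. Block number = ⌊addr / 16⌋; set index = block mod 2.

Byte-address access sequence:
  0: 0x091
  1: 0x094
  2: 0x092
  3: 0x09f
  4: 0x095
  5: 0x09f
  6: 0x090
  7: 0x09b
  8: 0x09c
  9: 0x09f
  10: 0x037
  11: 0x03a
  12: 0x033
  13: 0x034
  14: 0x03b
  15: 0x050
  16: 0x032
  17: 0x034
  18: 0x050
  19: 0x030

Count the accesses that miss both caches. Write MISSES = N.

MISSES = 3

0: 0x91 (blk 9, set 1) → MISS  vc=[]
1: 0x94 (blk 9, set 1) → L1-HIT  vc=[]
2: 0x92 (blk 9, set 1) → L1-HIT  vc=[]
3: 0x9f (blk 9, set 1) → L1-HIT  vc=[]
4: 0x95 (blk 9, set 1) → L1-HIT  vc=[]
5: 0x9f (blk 9, set 1) → L1-HIT  vc=[]
6: 0x90 (blk 9, set 1) → L1-HIT  vc=[]
7: 0x9b (blk 9, set 1) → L1-HIT  vc=[]
8: 0x9c (blk 9, set 1) → L1-HIT  vc=[]
9: 0x9f (blk 9, set 1) → L1-HIT  vc=[]
10: 0x37 (blk 3, set 1) → MISS  vc=[9]
11: 0x3a (blk 3, set 1) → L1-HIT  vc=[9]
12: 0x33 (blk 3, set 1) → L1-HIT  vc=[9]
13: 0x34 (blk 3, set 1) → L1-HIT  vc=[9]
14: 0x3b (blk 3, set 1) → L1-HIT  vc=[9]
15: 0x50 (blk 5, set 1) → MISS  vc=[9, 3]
16: 0x32 (blk 3, set 1) → VC-HIT  vc=[9, 5]
17: 0x34 (blk 3, set 1) → L1-HIT  vc=[9, 5]
18: 0x50 (blk 5, set 1) → VC-HIT  vc=[9, 3]
19: 0x30 (blk 3, set 1) → VC-HIT  vc=[9, 5]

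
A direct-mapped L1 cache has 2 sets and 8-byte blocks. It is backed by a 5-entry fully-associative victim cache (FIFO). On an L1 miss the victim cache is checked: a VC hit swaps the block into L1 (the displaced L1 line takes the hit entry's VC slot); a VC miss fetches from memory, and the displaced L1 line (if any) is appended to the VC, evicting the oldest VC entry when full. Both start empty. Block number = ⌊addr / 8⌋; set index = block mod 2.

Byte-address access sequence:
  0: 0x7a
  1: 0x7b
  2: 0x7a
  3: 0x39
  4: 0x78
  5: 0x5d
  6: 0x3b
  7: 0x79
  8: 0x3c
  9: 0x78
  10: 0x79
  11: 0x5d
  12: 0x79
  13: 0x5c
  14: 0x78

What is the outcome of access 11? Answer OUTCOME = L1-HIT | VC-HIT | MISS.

  [0] addr=0x7a blk=15 s=1: MISS | VC []
  [1] addr=0x7b blk=15 s=1: L1-HIT | VC []
  [2] addr=0x7a blk=15 s=1: L1-HIT | VC []
  [3] addr=0x39 blk=7 s=1: MISS | VC [15]
  [4] addr=0x78 blk=15 s=1: VC-HIT | VC [7]
  [5] addr=0x5d blk=11 s=1: MISS | VC [7, 15]
  [6] addr=0x3b blk=7 s=1: VC-HIT | VC [11, 15]
  [7] addr=0x79 blk=15 s=1: VC-HIT | VC [11, 7]
  [8] addr=0x3c blk=7 s=1: VC-HIT | VC [11, 15]
  [9] addr=0x78 blk=15 s=1: VC-HIT | VC [11, 7]
  [10] addr=0x79 blk=15 s=1: L1-HIT | VC [11, 7]
  [11] addr=0x5d blk=11 s=1: VC-HIT | VC [15, 7]
  [12] addr=0x79 blk=15 s=1: VC-HIT | VC [11, 7]
  [13] addr=0x5c blk=11 s=1: VC-HIT | VC [15, 7]
  [14] addr=0x78 blk=15 s=1: VC-HIT | VC [11, 7]

OUTCOME = VC-HIT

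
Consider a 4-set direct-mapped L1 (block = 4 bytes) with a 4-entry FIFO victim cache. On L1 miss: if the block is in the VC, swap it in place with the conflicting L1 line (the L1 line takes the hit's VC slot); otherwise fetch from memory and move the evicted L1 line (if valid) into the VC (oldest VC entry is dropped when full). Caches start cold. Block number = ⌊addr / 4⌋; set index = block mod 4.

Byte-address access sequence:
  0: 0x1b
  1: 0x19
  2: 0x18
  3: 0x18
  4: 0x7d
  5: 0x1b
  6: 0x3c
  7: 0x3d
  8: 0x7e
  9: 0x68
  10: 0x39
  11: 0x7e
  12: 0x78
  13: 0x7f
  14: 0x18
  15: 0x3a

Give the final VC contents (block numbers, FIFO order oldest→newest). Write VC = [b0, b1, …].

  [0] addr=0x1b blk=6 s=2: MISS | VC []
  [1] addr=0x19 blk=6 s=2: L1-HIT | VC []
  [2] addr=0x18 blk=6 s=2: L1-HIT | VC []
  [3] addr=0x18 blk=6 s=2: L1-HIT | VC []
  [4] addr=0x7d blk=31 s=3: MISS | VC []
  [5] addr=0x1b blk=6 s=2: L1-HIT | VC []
  [6] addr=0x3c blk=15 s=3: MISS | VC [31]
  [7] addr=0x3d blk=15 s=3: L1-HIT | VC [31]
  [8] addr=0x7e blk=31 s=3: VC-HIT | VC [15]
  [9] addr=0x68 blk=26 s=2: MISS | VC [15, 6]
  [10] addr=0x39 blk=14 s=2: MISS | VC [15, 6, 26]
  [11] addr=0x7e blk=31 s=3: L1-HIT | VC [15, 6, 26]
  [12] addr=0x78 blk=30 s=2: MISS | VC [15, 6, 26, 14]
  [13] addr=0x7f blk=31 s=3: L1-HIT | VC [15, 6, 26, 14]
  [14] addr=0x18 blk=6 s=2: VC-HIT | VC [15, 30, 26, 14]
  [15] addr=0x3a blk=14 s=2: VC-HIT | VC [15, 30, 26, 6]

VC = [15, 30, 26, 6]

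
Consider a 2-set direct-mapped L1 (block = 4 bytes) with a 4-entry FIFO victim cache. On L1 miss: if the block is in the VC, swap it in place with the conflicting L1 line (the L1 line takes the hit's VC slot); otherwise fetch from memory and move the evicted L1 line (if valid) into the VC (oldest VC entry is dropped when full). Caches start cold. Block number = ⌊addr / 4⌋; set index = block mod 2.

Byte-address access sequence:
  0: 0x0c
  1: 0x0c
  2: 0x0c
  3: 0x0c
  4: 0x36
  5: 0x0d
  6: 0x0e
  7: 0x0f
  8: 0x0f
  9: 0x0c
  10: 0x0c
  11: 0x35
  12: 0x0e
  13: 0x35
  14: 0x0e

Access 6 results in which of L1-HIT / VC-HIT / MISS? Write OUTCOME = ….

OUTCOME = L1-HIT

  [0] addr=0xc blk=3 s=1: MISS | VC []
  [1] addr=0xc blk=3 s=1: L1-HIT | VC []
  [2] addr=0xc blk=3 s=1: L1-HIT | VC []
  [3] addr=0xc blk=3 s=1: L1-HIT | VC []
  [4] addr=0x36 blk=13 s=1: MISS | VC [3]
  [5] addr=0xd blk=3 s=1: VC-HIT | VC [13]
  [6] addr=0xe blk=3 s=1: L1-HIT | VC [13]
  [7] addr=0xf blk=3 s=1: L1-HIT | VC [13]
  [8] addr=0xf blk=3 s=1: L1-HIT | VC [13]
  [9] addr=0xc blk=3 s=1: L1-HIT | VC [13]
  [10] addr=0xc blk=3 s=1: L1-HIT | VC [13]
  [11] addr=0x35 blk=13 s=1: VC-HIT | VC [3]
  [12] addr=0xe blk=3 s=1: VC-HIT | VC [13]
  [13] addr=0x35 blk=13 s=1: VC-HIT | VC [3]
  [14] addr=0xe blk=3 s=1: VC-HIT | VC [13]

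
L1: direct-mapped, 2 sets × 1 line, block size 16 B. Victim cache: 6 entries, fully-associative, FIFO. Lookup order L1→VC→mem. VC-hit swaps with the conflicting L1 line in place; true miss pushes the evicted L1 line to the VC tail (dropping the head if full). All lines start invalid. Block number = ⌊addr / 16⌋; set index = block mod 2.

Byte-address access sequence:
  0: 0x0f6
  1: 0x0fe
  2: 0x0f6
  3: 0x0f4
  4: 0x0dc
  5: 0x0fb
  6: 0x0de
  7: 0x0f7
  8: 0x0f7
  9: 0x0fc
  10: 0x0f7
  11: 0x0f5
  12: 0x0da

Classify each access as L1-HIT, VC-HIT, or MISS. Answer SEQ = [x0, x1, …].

  [0] addr=0xf6 blk=15 s=1: MISS | VC []
  [1] addr=0xfe blk=15 s=1: L1-HIT | VC []
  [2] addr=0xf6 blk=15 s=1: L1-HIT | VC []
  [3] addr=0xf4 blk=15 s=1: L1-HIT | VC []
  [4] addr=0xdc blk=13 s=1: MISS | VC [15]
  [5] addr=0xfb blk=15 s=1: VC-HIT | VC [13]
  [6] addr=0xde blk=13 s=1: VC-HIT | VC [15]
  [7] addr=0xf7 blk=15 s=1: VC-HIT | VC [13]
  [8] addr=0xf7 blk=15 s=1: L1-HIT | VC [13]
  [9] addr=0xfc blk=15 s=1: L1-HIT | VC [13]
  [10] addr=0xf7 blk=15 s=1: L1-HIT | VC [13]
  [11] addr=0xf5 blk=15 s=1: L1-HIT | VC [13]
  [12] addr=0xda blk=13 s=1: VC-HIT | VC [15]

SEQ = [MISS, L1-HIT, L1-HIT, L1-HIT, MISS, VC-HIT, VC-HIT, VC-HIT, L1-HIT, L1-HIT, L1-HIT, L1-HIT, VC-HIT]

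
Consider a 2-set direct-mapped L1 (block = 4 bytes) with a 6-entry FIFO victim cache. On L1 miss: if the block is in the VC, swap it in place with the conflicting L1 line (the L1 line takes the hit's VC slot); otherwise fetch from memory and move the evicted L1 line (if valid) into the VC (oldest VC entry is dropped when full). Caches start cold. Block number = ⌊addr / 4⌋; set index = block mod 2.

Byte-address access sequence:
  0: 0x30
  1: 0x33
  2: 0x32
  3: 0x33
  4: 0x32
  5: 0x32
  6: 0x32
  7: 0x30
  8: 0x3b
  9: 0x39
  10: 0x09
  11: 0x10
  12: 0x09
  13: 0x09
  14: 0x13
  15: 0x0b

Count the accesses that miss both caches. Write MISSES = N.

MISSES = 4

#0 0x30→b12/s0 MISS; vc=[]
#1 0x33→b12/s0 L1-HIT; vc=[]
#2 0x32→b12/s0 L1-HIT; vc=[]
#3 0x33→b12/s0 L1-HIT; vc=[]
#4 0x32→b12/s0 L1-HIT; vc=[]
#5 0x32→b12/s0 L1-HIT; vc=[]
#6 0x32→b12/s0 L1-HIT; vc=[]
#7 0x30→b12/s0 L1-HIT; vc=[]
#8 0x3b→b14/s0 MISS; vc=[12]
#9 0x39→b14/s0 L1-HIT; vc=[12]
#10 0x9→b2/s0 MISS; vc=[12,14]
#11 0x10→b4/s0 MISS; vc=[12,14,2]
#12 0x9→b2/s0 VC-HIT; vc=[12,14,4]
#13 0x9→b2/s0 L1-HIT; vc=[12,14,4]
#14 0x13→b4/s0 VC-HIT; vc=[12,14,2]
#15 0xb→b2/s0 VC-HIT; vc=[12,14,4]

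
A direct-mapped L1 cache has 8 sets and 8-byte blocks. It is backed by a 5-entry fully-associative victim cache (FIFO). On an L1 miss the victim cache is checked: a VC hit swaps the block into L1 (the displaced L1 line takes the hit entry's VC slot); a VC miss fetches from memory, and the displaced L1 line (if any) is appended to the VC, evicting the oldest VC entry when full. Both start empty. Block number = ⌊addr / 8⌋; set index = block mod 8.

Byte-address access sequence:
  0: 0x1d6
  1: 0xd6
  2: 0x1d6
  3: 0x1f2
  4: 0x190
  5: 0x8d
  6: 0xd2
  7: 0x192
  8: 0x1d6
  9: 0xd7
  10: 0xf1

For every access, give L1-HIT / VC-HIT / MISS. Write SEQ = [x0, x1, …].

#0 0x1d6→b58/s2 MISS; vc=[]
#1 0xd6→b26/s2 MISS; vc=[58]
#2 0x1d6→b58/s2 VC-HIT; vc=[26]
#3 0x1f2→b62/s6 MISS; vc=[26]
#4 0x190→b50/s2 MISS; vc=[26,58]
#5 0x8d→b17/s1 MISS; vc=[26,58]
#6 0xd2→b26/s2 VC-HIT; vc=[50,58]
#7 0x192→b50/s2 VC-HIT; vc=[26,58]
#8 0x1d6→b58/s2 VC-HIT; vc=[26,50]
#9 0xd7→b26/s2 VC-HIT; vc=[58,50]
#10 0xf1→b30/s6 MISS; vc=[58,50,62]

SEQ = [MISS, MISS, VC-HIT, MISS, MISS, MISS, VC-HIT, VC-HIT, VC-HIT, VC-HIT, MISS]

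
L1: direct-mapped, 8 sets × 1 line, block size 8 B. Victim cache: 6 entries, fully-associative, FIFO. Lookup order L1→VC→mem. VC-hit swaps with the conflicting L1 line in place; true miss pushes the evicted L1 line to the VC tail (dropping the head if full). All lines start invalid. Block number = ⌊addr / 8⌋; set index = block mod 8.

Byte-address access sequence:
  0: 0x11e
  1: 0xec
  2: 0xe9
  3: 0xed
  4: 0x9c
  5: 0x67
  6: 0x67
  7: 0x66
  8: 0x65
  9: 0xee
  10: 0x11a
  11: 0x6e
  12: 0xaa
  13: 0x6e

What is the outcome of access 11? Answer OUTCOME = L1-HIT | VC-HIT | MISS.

OUTCOME = MISS

0: 0x11e (blk 35, set 3) → MISS  vc=[]
1: 0xec (blk 29, set 5) → MISS  vc=[]
2: 0xe9 (blk 29, set 5) → L1-HIT  vc=[]
3: 0xed (blk 29, set 5) → L1-HIT  vc=[]
4: 0x9c (blk 19, set 3) → MISS  vc=[35]
5: 0x67 (blk 12, set 4) → MISS  vc=[35]
6: 0x67 (blk 12, set 4) → L1-HIT  vc=[35]
7: 0x66 (blk 12, set 4) → L1-HIT  vc=[35]
8: 0x65 (blk 12, set 4) → L1-HIT  vc=[35]
9: 0xee (blk 29, set 5) → L1-HIT  vc=[35]
10: 0x11a (blk 35, set 3) → VC-HIT  vc=[19]
11: 0x6e (blk 13, set 5) → MISS  vc=[19, 29]
12: 0xaa (blk 21, set 5) → MISS  vc=[19, 29, 13]
13: 0x6e (blk 13, set 5) → VC-HIT  vc=[19, 29, 21]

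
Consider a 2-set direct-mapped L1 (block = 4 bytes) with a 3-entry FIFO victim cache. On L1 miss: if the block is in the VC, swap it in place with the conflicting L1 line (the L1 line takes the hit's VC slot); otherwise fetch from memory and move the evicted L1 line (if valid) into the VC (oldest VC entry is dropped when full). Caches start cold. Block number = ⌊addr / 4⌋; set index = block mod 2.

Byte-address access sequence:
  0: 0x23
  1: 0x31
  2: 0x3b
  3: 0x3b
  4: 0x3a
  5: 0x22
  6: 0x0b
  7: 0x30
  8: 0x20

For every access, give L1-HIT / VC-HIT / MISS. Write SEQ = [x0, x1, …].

#0 0x23→b8/s0 MISS; vc=[]
#1 0x31→b12/s0 MISS; vc=[8]
#2 0x3b→b14/s0 MISS; vc=[8,12]
#3 0x3b→b14/s0 L1-HIT; vc=[8,12]
#4 0x3a→b14/s0 L1-HIT; vc=[8,12]
#5 0x22→b8/s0 VC-HIT; vc=[14,12]
#6 0xb→b2/s0 MISS; vc=[14,12,8]
#7 0x30→b12/s0 VC-HIT; vc=[14,2,8]
#8 0x20→b8/s0 VC-HIT; vc=[14,2,12]

SEQ = [MISS, MISS, MISS, L1-HIT, L1-HIT, VC-HIT, MISS, VC-HIT, VC-HIT]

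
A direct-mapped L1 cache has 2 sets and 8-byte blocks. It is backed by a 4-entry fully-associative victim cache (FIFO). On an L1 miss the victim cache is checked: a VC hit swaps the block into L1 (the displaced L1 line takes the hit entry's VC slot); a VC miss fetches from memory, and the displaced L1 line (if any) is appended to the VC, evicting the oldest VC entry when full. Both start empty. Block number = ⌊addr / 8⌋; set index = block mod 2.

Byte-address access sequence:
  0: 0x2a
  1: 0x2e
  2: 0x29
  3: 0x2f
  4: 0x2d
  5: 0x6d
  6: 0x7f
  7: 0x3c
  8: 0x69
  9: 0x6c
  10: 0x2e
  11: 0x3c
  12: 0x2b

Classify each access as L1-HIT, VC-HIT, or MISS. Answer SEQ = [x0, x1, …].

SEQ = [MISS, L1-HIT, L1-HIT, L1-HIT, L1-HIT, MISS, MISS, MISS, VC-HIT, L1-HIT, VC-HIT, VC-HIT, VC-HIT]

0: 0x2a (blk 5, set 1) → MISS  vc=[]
1: 0x2e (blk 5, set 1) → L1-HIT  vc=[]
2: 0x29 (blk 5, set 1) → L1-HIT  vc=[]
3: 0x2f (blk 5, set 1) → L1-HIT  vc=[]
4: 0x2d (blk 5, set 1) → L1-HIT  vc=[]
5: 0x6d (blk 13, set 1) → MISS  vc=[5]
6: 0x7f (blk 15, set 1) → MISS  vc=[5, 13]
7: 0x3c (blk 7, set 1) → MISS  vc=[5, 13, 15]
8: 0x69 (blk 13, set 1) → VC-HIT  vc=[5, 7, 15]
9: 0x6c (blk 13, set 1) → L1-HIT  vc=[5, 7, 15]
10: 0x2e (blk 5, set 1) → VC-HIT  vc=[13, 7, 15]
11: 0x3c (blk 7, set 1) → VC-HIT  vc=[13, 5, 15]
12: 0x2b (blk 5, set 1) → VC-HIT  vc=[13, 7, 15]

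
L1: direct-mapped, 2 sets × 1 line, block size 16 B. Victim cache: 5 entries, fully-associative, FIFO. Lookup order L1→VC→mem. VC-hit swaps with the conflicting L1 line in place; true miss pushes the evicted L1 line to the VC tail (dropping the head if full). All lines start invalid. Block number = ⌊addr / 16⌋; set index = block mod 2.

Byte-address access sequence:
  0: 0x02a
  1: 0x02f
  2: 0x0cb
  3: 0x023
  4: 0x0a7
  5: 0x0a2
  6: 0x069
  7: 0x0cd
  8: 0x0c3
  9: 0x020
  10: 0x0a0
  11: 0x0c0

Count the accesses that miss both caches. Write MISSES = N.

MISSES = 4

  [0] addr=0x2a blk=2 s=0: MISS | VC []
  [1] addr=0x2f blk=2 s=0: L1-HIT | VC []
  [2] addr=0xcb blk=12 s=0: MISS | VC [2]
  [3] addr=0x23 blk=2 s=0: VC-HIT | VC [12]
  [4] addr=0xa7 blk=10 s=0: MISS | VC [12, 2]
  [5] addr=0xa2 blk=10 s=0: L1-HIT | VC [12, 2]
  [6] addr=0x69 blk=6 s=0: MISS | VC [12, 2, 10]
  [7] addr=0xcd blk=12 s=0: VC-HIT | VC [6, 2, 10]
  [8] addr=0xc3 blk=12 s=0: L1-HIT | VC [6, 2, 10]
  [9] addr=0x20 blk=2 s=0: VC-HIT | VC [6, 12, 10]
  [10] addr=0xa0 blk=10 s=0: VC-HIT | VC [6, 12, 2]
  [11] addr=0xc0 blk=12 s=0: VC-HIT | VC [6, 10, 2]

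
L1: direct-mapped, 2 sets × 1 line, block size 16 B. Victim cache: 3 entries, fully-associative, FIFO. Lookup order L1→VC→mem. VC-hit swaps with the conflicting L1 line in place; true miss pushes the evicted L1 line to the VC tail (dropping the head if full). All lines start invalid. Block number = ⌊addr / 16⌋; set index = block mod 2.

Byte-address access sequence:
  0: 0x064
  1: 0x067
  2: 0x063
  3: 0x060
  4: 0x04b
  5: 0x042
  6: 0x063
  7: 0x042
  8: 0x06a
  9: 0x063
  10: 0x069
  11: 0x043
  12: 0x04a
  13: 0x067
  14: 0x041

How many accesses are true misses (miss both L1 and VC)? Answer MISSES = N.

0: 0x64 (blk 6, set 0) → MISS  vc=[]
1: 0x67 (blk 6, set 0) → L1-HIT  vc=[]
2: 0x63 (blk 6, set 0) → L1-HIT  vc=[]
3: 0x60 (blk 6, set 0) → L1-HIT  vc=[]
4: 0x4b (blk 4, set 0) → MISS  vc=[6]
5: 0x42 (blk 4, set 0) → L1-HIT  vc=[6]
6: 0x63 (blk 6, set 0) → VC-HIT  vc=[4]
7: 0x42 (blk 4, set 0) → VC-HIT  vc=[6]
8: 0x6a (blk 6, set 0) → VC-HIT  vc=[4]
9: 0x63 (blk 6, set 0) → L1-HIT  vc=[4]
10: 0x69 (blk 6, set 0) → L1-HIT  vc=[4]
11: 0x43 (blk 4, set 0) → VC-HIT  vc=[6]
12: 0x4a (blk 4, set 0) → L1-HIT  vc=[6]
13: 0x67 (blk 6, set 0) → VC-HIT  vc=[4]
14: 0x41 (blk 4, set 0) → VC-HIT  vc=[6]

MISSES = 2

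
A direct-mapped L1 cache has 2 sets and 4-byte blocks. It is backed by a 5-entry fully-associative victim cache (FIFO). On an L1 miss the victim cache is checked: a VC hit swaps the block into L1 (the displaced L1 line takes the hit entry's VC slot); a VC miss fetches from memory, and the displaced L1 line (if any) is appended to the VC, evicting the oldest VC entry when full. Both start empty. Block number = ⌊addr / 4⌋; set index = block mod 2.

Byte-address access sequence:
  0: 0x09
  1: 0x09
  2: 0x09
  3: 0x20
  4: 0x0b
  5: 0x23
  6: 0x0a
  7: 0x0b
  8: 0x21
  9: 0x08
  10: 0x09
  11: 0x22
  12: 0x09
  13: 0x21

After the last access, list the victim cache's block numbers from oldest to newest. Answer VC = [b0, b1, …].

#0 0x9→b2/s0 MISS; vc=[]
#1 0x9→b2/s0 L1-HIT; vc=[]
#2 0x9→b2/s0 L1-HIT; vc=[]
#3 0x20→b8/s0 MISS; vc=[2]
#4 0xb→b2/s0 VC-HIT; vc=[8]
#5 0x23→b8/s0 VC-HIT; vc=[2]
#6 0xa→b2/s0 VC-HIT; vc=[8]
#7 0xb→b2/s0 L1-HIT; vc=[8]
#8 0x21→b8/s0 VC-HIT; vc=[2]
#9 0x8→b2/s0 VC-HIT; vc=[8]
#10 0x9→b2/s0 L1-HIT; vc=[8]
#11 0x22→b8/s0 VC-HIT; vc=[2]
#12 0x9→b2/s0 VC-HIT; vc=[8]
#13 0x21→b8/s0 VC-HIT; vc=[2]

VC = [2]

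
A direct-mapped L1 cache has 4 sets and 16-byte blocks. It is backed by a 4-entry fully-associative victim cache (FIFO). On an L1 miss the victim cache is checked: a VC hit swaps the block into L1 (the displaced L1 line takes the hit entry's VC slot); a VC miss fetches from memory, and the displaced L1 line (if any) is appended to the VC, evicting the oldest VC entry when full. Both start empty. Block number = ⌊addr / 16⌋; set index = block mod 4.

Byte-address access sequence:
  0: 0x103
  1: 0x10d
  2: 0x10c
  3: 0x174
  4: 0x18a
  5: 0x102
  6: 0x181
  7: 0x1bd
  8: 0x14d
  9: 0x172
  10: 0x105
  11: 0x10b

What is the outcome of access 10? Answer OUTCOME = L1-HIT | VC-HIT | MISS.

0: 0x103 (blk 16, set 0) → MISS  vc=[]
1: 0x10d (blk 16, set 0) → L1-HIT  vc=[]
2: 0x10c (blk 16, set 0) → L1-HIT  vc=[]
3: 0x174 (blk 23, set 3) → MISS  vc=[]
4: 0x18a (blk 24, set 0) → MISS  vc=[16]
5: 0x102 (blk 16, set 0) → VC-HIT  vc=[24]
6: 0x181 (blk 24, set 0) → VC-HIT  vc=[16]
7: 0x1bd (blk 27, set 3) → MISS  vc=[16, 23]
8: 0x14d (blk 20, set 0) → MISS  vc=[16, 23, 24]
9: 0x172 (blk 23, set 3) → VC-HIT  vc=[16, 27, 24]
10: 0x105 (blk 16, set 0) → VC-HIT  vc=[20, 27, 24]
11: 0x10b (blk 16, set 0) → L1-HIT  vc=[20, 27, 24]

OUTCOME = VC-HIT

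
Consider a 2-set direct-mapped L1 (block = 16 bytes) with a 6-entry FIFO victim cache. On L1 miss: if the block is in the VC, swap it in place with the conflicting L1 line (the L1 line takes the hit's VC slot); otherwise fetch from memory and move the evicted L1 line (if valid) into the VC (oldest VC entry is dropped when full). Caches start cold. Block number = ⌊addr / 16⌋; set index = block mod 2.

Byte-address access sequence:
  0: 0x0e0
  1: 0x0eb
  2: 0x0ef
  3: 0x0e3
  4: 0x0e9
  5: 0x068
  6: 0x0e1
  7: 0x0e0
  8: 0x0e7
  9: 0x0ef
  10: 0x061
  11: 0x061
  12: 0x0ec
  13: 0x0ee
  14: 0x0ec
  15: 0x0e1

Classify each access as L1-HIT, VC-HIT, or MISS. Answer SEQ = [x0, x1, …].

SEQ = [MISS, L1-HIT, L1-HIT, L1-HIT, L1-HIT, MISS, VC-HIT, L1-HIT, L1-HIT, L1-HIT, VC-HIT, L1-HIT, VC-HIT, L1-HIT, L1-HIT, L1-HIT]

#0 0xe0→b14/s0 MISS; vc=[]
#1 0xeb→b14/s0 L1-HIT; vc=[]
#2 0xef→b14/s0 L1-HIT; vc=[]
#3 0xe3→b14/s0 L1-HIT; vc=[]
#4 0xe9→b14/s0 L1-HIT; vc=[]
#5 0x68→b6/s0 MISS; vc=[14]
#6 0xe1→b14/s0 VC-HIT; vc=[6]
#7 0xe0→b14/s0 L1-HIT; vc=[6]
#8 0xe7→b14/s0 L1-HIT; vc=[6]
#9 0xef→b14/s0 L1-HIT; vc=[6]
#10 0x61→b6/s0 VC-HIT; vc=[14]
#11 0x61→b6/s0 L1-HIT; vc=[14]
#12 0xec→b14/s0 VC-HIT; vc=[6]
#13 0xee→b14/s0 L1-HIT; vc=[6]
#14 0xec→b14/s0 L1-HIT; vc=[6]
#15 0xe1→b14/s0 L1-HIT; vc=[6]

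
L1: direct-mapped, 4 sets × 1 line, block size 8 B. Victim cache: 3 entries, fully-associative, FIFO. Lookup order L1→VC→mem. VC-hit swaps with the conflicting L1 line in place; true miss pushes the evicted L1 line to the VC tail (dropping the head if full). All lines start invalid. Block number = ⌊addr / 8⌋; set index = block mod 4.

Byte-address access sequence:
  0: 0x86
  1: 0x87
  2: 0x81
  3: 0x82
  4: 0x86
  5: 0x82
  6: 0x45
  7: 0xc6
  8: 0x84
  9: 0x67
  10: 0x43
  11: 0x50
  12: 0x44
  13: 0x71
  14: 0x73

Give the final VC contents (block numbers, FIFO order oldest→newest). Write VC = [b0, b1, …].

0: 0x86 (blk 16, set 0) → MISS  vc=[]
1: 0x87 (blk 16, set 0) → L1-HIT  vc=[]
2: 0x81 (blk 16, set 0) → L1-HIT  vc=[]
3: 0x82 (blk 16, set 0) → L1-HIT  vc=[]
4: 0x86 (blk 16, set 0) → L1-HIT  vc=[]
5: 0x82 (blk 16, set 0) → L1-HIT  vc=[]
6: 0x45 (blk 8, set 0) → MISS  vc=[16]
7: 0xc6 (blk 24, set 0) → MISS  vc=[16, 8]
8: 0x84 (blk 16, set 0) → VC-HIT  vc=[24, 8]
9: 0x67 (blk 12, set 0) → MISS  vc=[24, 8, 16]
10: 0x43 (blk 8, set 0) → VC-HIT  vc=[24, 12, 16]
11: 0x50 (blk 10, set 2) → MISS  vc=[24, 12, 16]
12: 0x44 (blk 8, set 0) → L1-HIT  vc=[24, 12, 16]
13: 0x71 (blk 14, set 2) → MISS  vc=[12, 16, 10]
14: 0x73 (blk 14, set 2) → L1-HIT  vc=[12, 16, 10]

VC = [12, 16, 10]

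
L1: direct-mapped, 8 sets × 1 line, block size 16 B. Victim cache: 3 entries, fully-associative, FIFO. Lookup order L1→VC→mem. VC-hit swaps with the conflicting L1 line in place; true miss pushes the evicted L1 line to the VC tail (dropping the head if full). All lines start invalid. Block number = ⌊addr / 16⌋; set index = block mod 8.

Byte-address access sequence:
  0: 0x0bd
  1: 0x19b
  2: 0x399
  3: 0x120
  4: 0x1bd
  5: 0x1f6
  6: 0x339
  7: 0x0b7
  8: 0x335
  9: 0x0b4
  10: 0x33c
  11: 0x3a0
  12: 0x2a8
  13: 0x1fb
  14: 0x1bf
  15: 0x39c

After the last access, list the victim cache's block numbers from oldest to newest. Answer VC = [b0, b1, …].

VC = [51, 18, 58]

  [0] addr=0xbd blk=11 s=3: MISS | VC []
  [1] addr=0x19b blk=25 s=1: MISS | VC []
  [2] addr=0x399 blk=57 s=1: MISS | VC [25]
  [3] addr=0x120 blk=18 s=2: MISS | VC [25]
  [4] addr=0x1bd blk=27 s=3: MISS | VC [25, 11]
  [5] addr=0x1f6 blk=31 s=7: MISS | VC [25, 11]
  [6] addr=0x339 blk=51 s=3: MISS | VC [25, 11, 27]
  [7] addr=0xb7 blk=11 s=3: VC-HIT | VC [25, 51, 27]
  [8] addr=0x335 blk=51 s=3: VC-HIT | VC [25, 11, 27]
  [9] addr=0xb4 blk=11 s=3: VC-HIT | VC [25, 51, 27]
  [10] addr=0x33c blk=51 s=3: VC-HIT | VC [25, 11, 27]
  [11] addr=0x3a0 blk=58 s=2: MISS | VC [11, 27, 18]
  [12] addr=0x2a8 blk=42 s=2: MISS | VC [27, 18, 58]
  [13] addr=0x1fb blk=31 s=7: L1-HIT | VC [27, 18, 58]
  [14] addr=0x1bf blk=27 s=3: VC-HIT | VC [51, 18, 58]
  [15] addr=0x39c blk=57 s=1: L1-HIT | VC [51, 18, 58]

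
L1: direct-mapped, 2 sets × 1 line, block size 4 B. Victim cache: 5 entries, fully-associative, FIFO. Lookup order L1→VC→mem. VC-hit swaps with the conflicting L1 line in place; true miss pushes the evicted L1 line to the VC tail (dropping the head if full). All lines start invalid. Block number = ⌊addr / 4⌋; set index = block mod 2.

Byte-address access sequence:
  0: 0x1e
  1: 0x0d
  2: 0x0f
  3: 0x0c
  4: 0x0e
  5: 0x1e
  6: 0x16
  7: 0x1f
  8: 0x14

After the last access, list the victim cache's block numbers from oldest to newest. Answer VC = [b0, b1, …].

VC = [3, 7]

  [0] addr=0x1e blk=7 s=1: MISS | VC []
  [1] addr=0xd blk=3 s=1: MISS | VC [7]
  [2] addr=0xf blk=3 s=1: L1-HIT | VC [7]
  [3] addr=0xc blk=3 s=1: L1-HIT | VC [7]
  [4] addr=0xe blk=3 s=1: L1-HIT | VC [7]
  [5] addr=0x1e blk=7 s=1: VC-HIT | VC [3]
  [6] addr=0x16 blk=5 s=1: MISS | VC [3, 7]
  [7] addr=0x1f blk=7 s=1: VC-HIT | VC [3, 5]
  [8] addr=0x14 blk=5 s=1: VC-HIT | VC [3, 7]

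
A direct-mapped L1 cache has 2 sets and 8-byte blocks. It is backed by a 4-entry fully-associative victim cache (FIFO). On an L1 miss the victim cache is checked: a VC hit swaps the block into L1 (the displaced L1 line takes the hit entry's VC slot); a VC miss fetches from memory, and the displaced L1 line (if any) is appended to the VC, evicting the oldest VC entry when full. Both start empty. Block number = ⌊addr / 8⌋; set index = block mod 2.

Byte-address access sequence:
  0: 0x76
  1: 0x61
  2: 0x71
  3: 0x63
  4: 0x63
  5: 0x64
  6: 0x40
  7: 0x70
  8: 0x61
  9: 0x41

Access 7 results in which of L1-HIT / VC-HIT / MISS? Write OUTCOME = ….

OUTCOME = VC-HIT

  [0] addr=0x76 blk=14 s=0: MISS | VC []
  [1] addr=0x61 blk=12 s=0: MISS | VC [14]
  [2] addr=0x71 blk=14 s=0: VC-HIT | VC [12]
  [3] addr=0x63 blk=12 s=0: VC-HIT | VC [14]
  [4] addr=0x63 blk=12 s=0: L1-HIT | VC [14]
  [5] addr=0x64 blk=12 s=0: L1-HIT | VC [14]
  [6] addr=0x40 blk=8 s=0: MISS | VC [14, 12]
  [7] addr=0x70 blk=14 s=0: VC-HIT | VC [8, 12]
  [8] addr=0x61 blk=12 s=0: VC-HIT | VC [8, 14]
  [9] addr=0x41 blk=8 s=0: VC-HIT | VC [12, 14]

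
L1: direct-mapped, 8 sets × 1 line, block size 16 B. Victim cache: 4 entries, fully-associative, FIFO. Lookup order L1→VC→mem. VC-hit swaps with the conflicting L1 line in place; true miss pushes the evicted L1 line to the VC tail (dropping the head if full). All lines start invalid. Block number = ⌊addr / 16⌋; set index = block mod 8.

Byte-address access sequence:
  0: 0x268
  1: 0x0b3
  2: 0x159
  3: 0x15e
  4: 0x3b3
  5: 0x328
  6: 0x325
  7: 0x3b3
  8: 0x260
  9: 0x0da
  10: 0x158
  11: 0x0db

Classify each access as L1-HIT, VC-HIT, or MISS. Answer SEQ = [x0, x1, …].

#0 0x268→b38/s6 MISS; vc=[]
#1 0xb3→b11/s3 MISS; vc=[]
#2 0x159→b21/s5 MISS; vc=[]
#3 0x15e→b21/s5 L1-HIT; vc=[]
#4 0x3b3→b59/s3 MISS; vc=[11]
#5 0x328→b50/s2 MISS; vc=[11]
#6 0x325→b50/s2 L1-HIT; vc=[11]
#7 0x3b3→b59/s3 L1-HIT; vc=[11]
#8 0x260→b38/s6 L1-HIT; vc=[11]
#9 0xda→b13/s5 MISS; vc=[11,21]
#10 0x158→b21/s5 VC-HIT; vc=[11,13]
#11 0xdb→b13/s5 VC-HIT; vc=[11,21]

SEQ = [MISS, MISS, MISS, L1-HIT, MISS, MISS, L1-HIT, L1-HIT, L1-HIT, MISS, VC-HIT, VC-HIT]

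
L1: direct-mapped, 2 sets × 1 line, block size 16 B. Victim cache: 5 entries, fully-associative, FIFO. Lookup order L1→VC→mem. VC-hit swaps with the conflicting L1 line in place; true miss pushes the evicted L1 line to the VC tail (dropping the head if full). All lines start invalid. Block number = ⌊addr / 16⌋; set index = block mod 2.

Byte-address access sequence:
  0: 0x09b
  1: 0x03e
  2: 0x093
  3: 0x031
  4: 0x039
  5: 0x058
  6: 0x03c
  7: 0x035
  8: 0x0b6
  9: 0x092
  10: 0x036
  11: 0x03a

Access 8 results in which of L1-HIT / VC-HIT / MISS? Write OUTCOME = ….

OUTCOME = MISS

0: 0x9b (blk 9, set 1) → MISS  vc=[]
1: 0x3e (blk 3, set 1) → MISS  vc=[9]
2: 0x93 (blk 9, set 1) → VC-HIT  vc=[3]
3: 0x31 (blk 3, set 1) → VC-HIT  vc=[9]
4: 0x39 (blk 3, set 1) → L1-HIT  vc=[9]
5: 0x58 (blk 5, set 1) → MISS  vc=[9, 3]
6: 0x3c (blk 3, set 1) → VC-HIT  vc=[9, 5]
7: 0x35 (blk 3, set 1) → L1-HIT  vc=[9, 5]
8: 0xb6 (blk 11, set 1) → MISS  vc=[9, 5, 3]
9: 0x92 (blk 9, set 1) → VC-HIT  vc=[11, 5, 3]
10: 0x36 (blk 3, set 1) → VC-HIT  vc=[11, 5, 9]
11: 0x3a (blk 3, set 1) → L1-HIT  vc=[11, 5, 9]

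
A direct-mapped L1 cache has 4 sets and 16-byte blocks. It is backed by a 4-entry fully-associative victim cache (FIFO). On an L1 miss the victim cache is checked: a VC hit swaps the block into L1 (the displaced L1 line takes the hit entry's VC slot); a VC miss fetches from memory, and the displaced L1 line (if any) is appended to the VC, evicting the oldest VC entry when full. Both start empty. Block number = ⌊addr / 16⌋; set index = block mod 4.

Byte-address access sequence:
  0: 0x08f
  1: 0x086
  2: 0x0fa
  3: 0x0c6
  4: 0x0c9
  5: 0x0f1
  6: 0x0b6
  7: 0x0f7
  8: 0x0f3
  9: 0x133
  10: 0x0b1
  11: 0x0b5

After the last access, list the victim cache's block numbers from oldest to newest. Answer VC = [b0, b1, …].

  [0] addr=0x8f blk=8 s=0: MISS | VC []
  [1] addr=0x86 blk=8 s=0: L1-HIT | VC []
  [2] addr=0xfa blk=15 s=3: MISS | VC []
  [3] addr=0xc6 blk=12 s=0: MISS | VC [8]
  [4] addr=0xc9 blk=12 s=0: L1-HIT | VC [8]
  [5] addr=0xf1 blk=15 s=3: L1-HIT | VC [8]
  [6] addr=0xb6 blk=11 s=3: MISS | VC [8, 15]
  [7] addr=0xf7 blk=15 s=3: VC-HIT | VC [8, 11]
  [8] addr=0xf3 blk=15 s=3: L1-HIT | VC [8, 11]
  [9] addr=0x133 blk=19 s=3: MISS | VC [8, 11, 15]
  [10] addr=0xb1 blk=11 s=3: VC-HIT | VC [8, 19, 15]
  [11] addr=0xb5 blk=11 s=3: L1-HIT | VC [8, 19, 15]

VC = [8, 19, 15]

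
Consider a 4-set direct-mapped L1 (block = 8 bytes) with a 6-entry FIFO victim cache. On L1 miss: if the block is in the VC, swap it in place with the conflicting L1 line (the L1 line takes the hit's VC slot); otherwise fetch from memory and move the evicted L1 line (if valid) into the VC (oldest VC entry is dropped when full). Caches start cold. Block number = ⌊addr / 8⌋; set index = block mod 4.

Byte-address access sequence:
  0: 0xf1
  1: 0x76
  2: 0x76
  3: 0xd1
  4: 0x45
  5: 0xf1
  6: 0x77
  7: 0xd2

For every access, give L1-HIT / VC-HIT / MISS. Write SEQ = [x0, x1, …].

SEQ = [MISS, MISS, L1-HIT, MISS, MISS, VC-HIT, VC-HIT, VC-HIT]

0: 0xf1 (blk 30, set 2) → MISS  vc=[]
1: 0x76 (blk 14, set 2) → MISS  vc=[30]
2: 0x76 (blk 14, set 2) → L1-HIT  vc=[30]
3: 0xd1 (blk 26, set 2) → MISS  vc=[30, 14]
4: 0x45 (blk 8, set 0) → MISS  vc=[30, 14]
5: 0xf1 (blk 30, set 2) → VC-HIT  vc=[26, 14]
6: 0x77 (blk 14, set 2) → VC-HIT  vc=[26, 30]
7: 0xd2 (blk 26, set 2) → VC-HIT  vc=[14, 30]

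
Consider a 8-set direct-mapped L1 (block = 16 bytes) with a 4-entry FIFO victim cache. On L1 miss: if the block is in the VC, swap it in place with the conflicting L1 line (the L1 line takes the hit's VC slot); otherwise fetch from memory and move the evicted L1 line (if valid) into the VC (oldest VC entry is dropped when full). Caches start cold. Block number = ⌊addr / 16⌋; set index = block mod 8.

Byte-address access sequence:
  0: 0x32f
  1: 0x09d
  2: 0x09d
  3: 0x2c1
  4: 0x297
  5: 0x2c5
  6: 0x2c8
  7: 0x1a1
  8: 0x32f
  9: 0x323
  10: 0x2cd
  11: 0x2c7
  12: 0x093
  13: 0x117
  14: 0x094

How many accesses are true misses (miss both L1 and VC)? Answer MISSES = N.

0: 0x32f (blk 50, set 2) → MISS  vc=[]
1: 0x9d (blk 9, set 1) → MISS  vc=[]
2: 0x9d (blk 9, set 1) → L1-HIT  vc=[]
3: 0x2c1 (blk 44, set 4) → MISS  vc=[]
4: 0x297 (blk 41, set 1) → MISS  vc=[9]
5: 0x2c5 (blk 44, set 4) → L1-HIT  vc=[9]
6: 0x2c8 (blk 44, set 4) → L1-HIT  vc=[9]
7: 0x1a1 (blk 26, set 2) → MISS  vc=[9, 50]
8: 0x32f (blk 50, set 2) → VC-HIT  vc=[9, 26]
9: 0x323 (blk 50, set 2) → L1-HIT  vc=[9, 26]
10: 0x2cd (blk 44, set 4) → L1-HIT  vc=[9, 26]
11: 0x2c7 (blk 44, set 4) → L1-HIT  vc=[9, 26]
12: 0x93 (blk 9, set 1) → VC-HIT  vc=[41, 26]
13: 0x117 (blk 17, set 1) → MISS  vc=[41, 26, 9]
14: 0x94 (blk 9, set 1) → VC-HIT  vc=[41, 26, 17]

MISSES = 6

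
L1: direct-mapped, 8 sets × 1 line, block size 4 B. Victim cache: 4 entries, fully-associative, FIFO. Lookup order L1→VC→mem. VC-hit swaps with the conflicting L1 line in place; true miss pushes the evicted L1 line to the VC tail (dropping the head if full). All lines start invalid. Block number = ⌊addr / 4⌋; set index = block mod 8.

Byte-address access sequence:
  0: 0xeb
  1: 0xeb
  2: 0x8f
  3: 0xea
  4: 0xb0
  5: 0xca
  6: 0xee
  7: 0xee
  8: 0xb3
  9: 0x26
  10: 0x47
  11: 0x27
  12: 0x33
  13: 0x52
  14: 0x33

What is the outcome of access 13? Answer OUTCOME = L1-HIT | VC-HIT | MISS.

OUTCOME = MISS

0: 0xeb (blk 58, set 2) → MISS  vc=[]
1: 0xeb (blk 58, set 2) → L1-HIT  vc=[]
2: 0x8f (blk 35, set 3) → MISS  vc=[]
3: 0xea (blk 58, set 2) → L1-HIT  vc=[]
4: 0xb0 (blk 44, set 4) → MISS  vc=[]
5: 0xca (blk 50, set 2) → MISS  vc=[58]
6: 0xee (blk 59, set 3) → MISS  vc=[58, 35]
7: 0xee (blk 59, set 3) → L1-HIT  vc=[58, 35]
8: 0xb3 (blk 44, set 4) → L1-HIT  vc=[58, 35]
9: 0x26 (blk 9, set 1) → MISS  vc=[58, 35]
10: 0x47 (blk 17, set 1) → MISS  vc=[58, 35, 9]
11: 0x27 (blk 9, set 1) → VC-HIT  vc=[58, 35, 17]
12: 0x33 (blk 12, set 4) → MISS  vc=[58, 35, 17, 44]
13: 0x52 (blk 20, set 4) → MISS  vc=[35, 17, 44, 12]
14: 0x33 (blk 12, set 4) → VC-HIT  vc=[35, 17, 44, 20]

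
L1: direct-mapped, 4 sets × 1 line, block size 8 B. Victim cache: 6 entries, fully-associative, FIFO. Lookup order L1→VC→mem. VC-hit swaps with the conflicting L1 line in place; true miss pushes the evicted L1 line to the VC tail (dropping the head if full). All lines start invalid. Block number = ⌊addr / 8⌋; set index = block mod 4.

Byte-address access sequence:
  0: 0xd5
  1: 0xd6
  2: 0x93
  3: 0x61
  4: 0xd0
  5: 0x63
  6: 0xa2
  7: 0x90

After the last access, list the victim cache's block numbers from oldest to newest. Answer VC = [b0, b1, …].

#0 0xd5→b26/s2 MISS; vc=[]
#1 0xd6→b26/s2 L1-HIT; vc=[]
#2 0x93→b18/s2 MISS; vc=[26]
#3 0x61→b12/s0 MISS; vc=[26]
#4 0xd0→b26/s2 VC-HIT; vc=[18]
#5 0x63→b12/s0 L1-HIT; vc=[18]
#6 0xa2→b20/s0 MISS; vc=[18,12]
#7 0x90→b18/s2 VC-HIT; vc=[26,12]

VC = [26, 12]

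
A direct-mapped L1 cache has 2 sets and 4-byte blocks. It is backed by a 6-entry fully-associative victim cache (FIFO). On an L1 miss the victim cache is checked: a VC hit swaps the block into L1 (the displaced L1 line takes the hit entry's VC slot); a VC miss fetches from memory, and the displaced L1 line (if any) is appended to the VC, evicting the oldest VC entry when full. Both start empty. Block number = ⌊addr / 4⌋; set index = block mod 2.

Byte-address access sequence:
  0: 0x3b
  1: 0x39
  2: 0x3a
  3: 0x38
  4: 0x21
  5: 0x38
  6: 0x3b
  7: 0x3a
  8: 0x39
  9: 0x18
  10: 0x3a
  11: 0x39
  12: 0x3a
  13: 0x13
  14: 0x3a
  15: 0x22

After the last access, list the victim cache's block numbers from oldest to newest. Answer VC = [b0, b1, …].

  [0] addr=0x3b blk=14 s=0: MISS | VC []
  [1] addr=0x39 blk=14 s=0: L1-HIT | VC []
  [2] addr=0x3a blk=14 s=0: L1-HIT | VC []
  [3] addr=0x38 blk=14 s=0: L1-HIT | VC []
  [4] addr=0x21 blk=8 s=0: MISS | VC [14]
  [5] addr=0x38 blk=14 s=0: VC-HIT | VC [8]
  [6] addr=0x3b blk=14 s=0: L1-HIT | VC [8]
  [7] addr=0x3a blk=14 s=0: L1-HIT | VC [8]
  [8] addr=0x39 blk=14 s=0: L1-HIT | VC [8]
  [9] addr=0x18 blk=6 s=0: MISS | VC [8, 14]
  [10] addr=0x3a blk=14 s=0: VC-HIT | VC [8, 6]
  [11] addr=0x39 blk=14 s=0: L1-HIT | VC [8, 6]
  [12] addr=0x3a blk=14 s=0: L1-HIT | VC [8, 6]
  [13] addr=0x13 blk=4 s=0: MISS | VC [8, 6, 14]
  [14] addr=0x3a blk=14 s=0: VC-HIT | VC [8, 6, 4]
  [15] addr=0x22 blk=8 s=0: VC-HIT | VC [14, 6, 4]

VC = [14, 6, 4]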